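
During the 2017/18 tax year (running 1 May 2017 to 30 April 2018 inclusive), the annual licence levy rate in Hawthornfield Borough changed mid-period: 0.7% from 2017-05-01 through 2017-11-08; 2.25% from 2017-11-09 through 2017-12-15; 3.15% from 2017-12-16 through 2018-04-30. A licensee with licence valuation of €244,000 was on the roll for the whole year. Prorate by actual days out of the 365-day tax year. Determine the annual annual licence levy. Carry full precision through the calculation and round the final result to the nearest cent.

€4,318.80

2017-05-01 to 2017-11-08: 192 days at 0.7% → €244,000 × 0.7% × 192/365 = €898.4548
2017-11-09 to 2017-12-15: 37 days at 2.25% → €244,000 × 2.25% × 37/365 = €556.5205
2017-12-16 to 2018-04-30: 136 days at 3.15% → €244,000 × 3.15% × 136/365 = €2,863.8247
Total = €4,318.8000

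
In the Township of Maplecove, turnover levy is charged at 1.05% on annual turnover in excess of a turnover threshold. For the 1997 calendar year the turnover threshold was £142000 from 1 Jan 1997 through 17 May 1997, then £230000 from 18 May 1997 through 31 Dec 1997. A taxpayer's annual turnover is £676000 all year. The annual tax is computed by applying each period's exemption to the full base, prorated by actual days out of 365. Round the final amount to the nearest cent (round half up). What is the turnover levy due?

£5029.82

1 Jan – 17 May 1997: 137 days, exemption £142000 → (£676000 − £142000) × 1.05% × 137/365 = £2104.5452
18 May – 31 Dec 1997: 228 days, exemption £230000 → (£676000 − £230000) × 1.05% × 228/365 = £2925.2712
Total = £5029.8164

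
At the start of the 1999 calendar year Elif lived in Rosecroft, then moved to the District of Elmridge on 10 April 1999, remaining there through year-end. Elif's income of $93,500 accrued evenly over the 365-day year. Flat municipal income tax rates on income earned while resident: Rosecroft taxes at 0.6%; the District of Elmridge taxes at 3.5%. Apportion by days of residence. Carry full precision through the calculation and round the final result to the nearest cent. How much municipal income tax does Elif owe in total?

$2,537.05

Rosecroft, 1 January – 9 April 1999: 99 days → $93,500 × 0.6% × 99/365 = $152.1616
The District of Elmridge, 10 April – 31 December 1999: 266 days → $93,500 × 3.5% × 266/365 = $2,384.8904
Total = $2,537.0521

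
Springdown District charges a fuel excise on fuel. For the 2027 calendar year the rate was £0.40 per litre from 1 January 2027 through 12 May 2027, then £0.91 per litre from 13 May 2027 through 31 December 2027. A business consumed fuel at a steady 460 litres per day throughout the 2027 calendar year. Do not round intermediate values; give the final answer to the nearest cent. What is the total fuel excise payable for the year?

£121821.80

1 January – 12 May 2027: 132 days × 460 litres/day = 60,720 litres at £0.40/litre → £24288.00
13 May – 31 December 2027: 233 days × 460 litres/day = 107,180 litres at £0.91/litre → £97533.80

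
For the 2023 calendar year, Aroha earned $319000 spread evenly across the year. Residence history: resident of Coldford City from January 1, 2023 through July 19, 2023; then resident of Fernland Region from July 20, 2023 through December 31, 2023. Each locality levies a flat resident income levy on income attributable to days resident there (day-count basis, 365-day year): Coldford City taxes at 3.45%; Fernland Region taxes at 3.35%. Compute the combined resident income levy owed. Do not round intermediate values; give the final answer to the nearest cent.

Coldford City, January 1 – July 19, 2023: 200 days → $319000 × 3.45% × 200/365 = $6030.4110
Fernland Region, July 20 – December 31, 2023: 165 days → $319000 × 3.35% × 165/365 = $4830.8836
Total = $10861.2945

$10861.29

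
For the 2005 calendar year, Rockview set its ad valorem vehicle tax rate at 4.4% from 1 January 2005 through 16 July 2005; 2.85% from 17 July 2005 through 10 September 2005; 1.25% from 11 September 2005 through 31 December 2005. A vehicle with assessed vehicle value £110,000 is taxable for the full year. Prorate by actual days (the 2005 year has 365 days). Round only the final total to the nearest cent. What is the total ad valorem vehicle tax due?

1 January – 16 July 2005: 197 days at 4.4% → £110,000 × 4.4% × 197/365 = £2,612.2740
17 July – 10 September 2005: 56 days at 2.85% → £110,000 × 2.85% × 56/365 = £480.9863
11 September – 31 December 2005: 112 days at 1.25% → £110,000 × 1.25% × 112/365 = £421.9178
Total = £3,515.1781

£3,515.18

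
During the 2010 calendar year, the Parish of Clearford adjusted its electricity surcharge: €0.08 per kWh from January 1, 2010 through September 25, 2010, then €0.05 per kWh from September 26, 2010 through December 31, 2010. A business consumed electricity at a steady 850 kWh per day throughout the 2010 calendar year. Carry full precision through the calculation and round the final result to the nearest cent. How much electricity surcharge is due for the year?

January 1 – September 25, 2010: 268 days × 850 kWh/day = 227,800 kWh at €0.08/kWh → €18,224.00
September 26 – December 31, 2010: 97 days × 850 kWh/day = 82,450 kWh at €0.05/kWh → €4,122.50

€22,346.50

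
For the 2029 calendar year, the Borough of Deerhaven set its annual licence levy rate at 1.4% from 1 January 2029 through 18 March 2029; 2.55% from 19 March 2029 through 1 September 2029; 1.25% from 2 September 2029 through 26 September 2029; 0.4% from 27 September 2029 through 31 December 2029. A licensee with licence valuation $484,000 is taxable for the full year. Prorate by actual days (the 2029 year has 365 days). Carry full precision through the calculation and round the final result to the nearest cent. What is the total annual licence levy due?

1 January – 18 March 2029: 77 days at 1.4% → $484,000 × 1.4% × 77/365 = $1,429.4575
19 March – 1 September 2029: 167 days at 2.55% → $484,000 × 2.55% × 167/365 = $5,646.8877
2 September – 26 September 2029: 25 days at 1.25% → $484,000 × 1.25% × 25/365 = $414.3836
27 September – 31 December 2029: 96 days at 0.4% → $484,000 × 0.4% × 96/365 = $509.1945
Total = $7,999.9233

$7,999.92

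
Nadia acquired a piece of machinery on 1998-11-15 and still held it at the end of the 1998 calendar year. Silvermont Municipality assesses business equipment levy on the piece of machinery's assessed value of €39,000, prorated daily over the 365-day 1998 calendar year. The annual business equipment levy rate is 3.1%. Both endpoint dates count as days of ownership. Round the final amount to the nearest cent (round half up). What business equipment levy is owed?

€155.68

Days held (1998-11-15 to 1998-12-31): 47 out of 365
Tax = €39,000 × 3.1% × 47/365 = €155.6795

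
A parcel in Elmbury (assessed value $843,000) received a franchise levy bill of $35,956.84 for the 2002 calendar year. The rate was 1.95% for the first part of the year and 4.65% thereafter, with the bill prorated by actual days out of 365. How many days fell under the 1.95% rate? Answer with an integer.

52 days

Let d = days at the first rate; then 365 − d days at the second rate.
$843,000 × [1.95%·d + 4.65%·(365−d)] / 365 = $35,956.84
Solving gives d = 52, so the new rate took effect on 22 February 2002.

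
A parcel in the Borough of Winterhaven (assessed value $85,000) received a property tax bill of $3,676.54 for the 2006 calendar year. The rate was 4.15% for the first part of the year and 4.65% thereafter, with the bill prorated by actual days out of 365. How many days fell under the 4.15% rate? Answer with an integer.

Let d = days at the first rate; then 365 − d days at the second rate.
$85,000 × [4.15%·d + 4.65%·(365−d)] / 365 = $3,676.54
Solving gives d = 237, so the new rate took effect on 26 Aug 2006.

237 days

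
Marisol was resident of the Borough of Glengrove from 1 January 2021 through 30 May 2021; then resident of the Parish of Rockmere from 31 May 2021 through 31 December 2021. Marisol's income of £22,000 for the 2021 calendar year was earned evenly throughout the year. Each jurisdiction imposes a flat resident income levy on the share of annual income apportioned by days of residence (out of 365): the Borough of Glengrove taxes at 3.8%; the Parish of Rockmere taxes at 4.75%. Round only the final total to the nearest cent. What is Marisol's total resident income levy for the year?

The Borough of Glengrove, 1 January – 30 May 2021: 150 days → £22,000 × 3.8% × 150/365 = £343.5616
The Parish of Rockmere, 31 May – 31 December 2021: 215 days → £22,000 × 4.75% × 215/365 = £615.5479
Total = £959.1096

£959.11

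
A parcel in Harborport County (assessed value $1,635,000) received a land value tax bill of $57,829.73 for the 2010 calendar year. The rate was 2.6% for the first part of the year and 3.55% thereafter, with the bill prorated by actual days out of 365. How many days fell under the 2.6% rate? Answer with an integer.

5 days

Let d = days at the first rate; then 365 − d days at the second rate.
$1,635,000 × [2.6%·d + 3.55%·(365−d)] / 365 = $57,829.73
Solving gives d = 5, so the new rate took effect on 6 Jan 2010.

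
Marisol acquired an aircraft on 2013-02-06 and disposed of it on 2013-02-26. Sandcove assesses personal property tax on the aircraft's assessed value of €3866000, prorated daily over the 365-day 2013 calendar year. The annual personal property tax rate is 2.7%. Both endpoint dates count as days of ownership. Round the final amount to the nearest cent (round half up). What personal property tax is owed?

Days held (2013-02-06 to 2013-02-26): 21 out of 365
Tax = €3866000 × 2.7% × 21/365 = €6005.5397

€6005.54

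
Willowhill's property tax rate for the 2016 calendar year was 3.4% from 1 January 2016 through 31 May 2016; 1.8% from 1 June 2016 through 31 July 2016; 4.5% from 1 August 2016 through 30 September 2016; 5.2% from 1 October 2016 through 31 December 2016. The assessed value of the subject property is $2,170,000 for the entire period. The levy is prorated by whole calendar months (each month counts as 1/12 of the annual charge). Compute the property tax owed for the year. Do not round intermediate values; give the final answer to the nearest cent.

1 January – 31 May 2016: 5 months at 3.4% → $2,170,000 × 3.4% × 5/12 = $30,741.6667
1 June – 31 July 2016: 2 months at 1.8% → $2,170,000 × 1.8% × 2/12 = $6,510.0000
1 August – 30 September 2016: 2 months at 4.5% → $2,170,000 × 4.5% × 2/12 = $16,275.0000
1 October – 31 December 2016: 3 months at 5.2% → $2,170,000 × 5.2% × 3/12 = $28,210.0000
Total = $81,736.6667

$81,736.67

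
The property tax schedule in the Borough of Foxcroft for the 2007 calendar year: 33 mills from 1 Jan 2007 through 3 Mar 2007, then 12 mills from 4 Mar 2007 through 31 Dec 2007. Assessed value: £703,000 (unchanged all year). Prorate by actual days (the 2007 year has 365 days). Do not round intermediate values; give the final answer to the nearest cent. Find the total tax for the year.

1 Jan – 3 Mar 2007: 62 days at 33 mills → £703,000 × 3.3% × 62/365 = £3,940.6521
4 Mar – 31 Dec 2007: 303 days at 12 mills → £703,000 × 1.2% × 303/365 = £7,003.0356
Total = £10,943.6877

£10,943.69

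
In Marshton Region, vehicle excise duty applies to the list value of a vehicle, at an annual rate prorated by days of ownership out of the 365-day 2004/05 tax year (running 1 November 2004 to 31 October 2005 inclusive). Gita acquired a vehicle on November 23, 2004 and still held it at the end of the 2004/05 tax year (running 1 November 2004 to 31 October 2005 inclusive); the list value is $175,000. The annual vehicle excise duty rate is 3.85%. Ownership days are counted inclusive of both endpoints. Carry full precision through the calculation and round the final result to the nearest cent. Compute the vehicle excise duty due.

Days held (November 23, 2004 – October 31, 2005): 343 out of 365
Tax = $175,000 × 3.85% × 343/365 = $6,331.4041

$6,331.40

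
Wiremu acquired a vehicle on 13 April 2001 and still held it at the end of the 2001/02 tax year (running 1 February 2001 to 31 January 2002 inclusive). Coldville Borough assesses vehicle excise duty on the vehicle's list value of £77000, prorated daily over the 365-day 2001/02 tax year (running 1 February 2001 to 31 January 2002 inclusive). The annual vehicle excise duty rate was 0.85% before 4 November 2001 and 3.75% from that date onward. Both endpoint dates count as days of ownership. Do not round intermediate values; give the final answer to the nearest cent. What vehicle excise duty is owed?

£1071.67

13 April – 3 November 2001: 205 days at 0.85% → £77000 × 0.85% × 205/365 = £367.5959
4 November 2001 – 31 January 2002: 89 days at 3.75% → £77000 × 3.75% × 89/365 = £704.0753
Total = £1071.6712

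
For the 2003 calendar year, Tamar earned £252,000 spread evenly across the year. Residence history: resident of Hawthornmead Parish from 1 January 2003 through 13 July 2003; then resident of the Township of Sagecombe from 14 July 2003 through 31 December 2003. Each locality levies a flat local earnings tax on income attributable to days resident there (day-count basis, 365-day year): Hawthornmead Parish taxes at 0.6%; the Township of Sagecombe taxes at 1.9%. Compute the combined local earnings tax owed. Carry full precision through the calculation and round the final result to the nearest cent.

Hawthornmead Parish, 1 January – 13 July 2003: 194 days → £252,000 × 0.6% × 194/365 = £803.6384
The Township of Sagecombe, 14 July – 31 December 2003: 171 days → £252,000 × 1.9% × 171/365 = £2,243.1452
Total = £3,046.7836

£3,046.78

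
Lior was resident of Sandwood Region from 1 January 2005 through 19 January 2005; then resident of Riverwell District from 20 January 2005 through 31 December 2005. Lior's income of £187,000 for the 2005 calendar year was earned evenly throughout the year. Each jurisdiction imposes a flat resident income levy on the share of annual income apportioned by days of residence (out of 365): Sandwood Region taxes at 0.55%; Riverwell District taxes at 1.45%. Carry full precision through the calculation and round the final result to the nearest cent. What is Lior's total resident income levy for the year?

£2,623.89

Sandwood Region, 1 January – 19 January 2005: 19 days → £187,000 × 0.55% × 19/365 = £53.5384
Riverwell District, 20 January – 31 December 2005: 346 days → £187,000 × 1.45% × 346/365 = £2,570.3534
Total = £2,623.8918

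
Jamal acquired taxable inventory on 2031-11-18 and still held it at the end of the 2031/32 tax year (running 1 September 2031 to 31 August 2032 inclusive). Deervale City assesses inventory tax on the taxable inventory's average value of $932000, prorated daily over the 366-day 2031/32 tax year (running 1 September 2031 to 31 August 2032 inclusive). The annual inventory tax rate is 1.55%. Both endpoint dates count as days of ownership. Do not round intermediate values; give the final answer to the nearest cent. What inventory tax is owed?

$11367.34

Days held (2031-11-18 to 2032-08-31): 288 out of 366
Tax = $932000 × 1.55% × 288/366 = $11367.3443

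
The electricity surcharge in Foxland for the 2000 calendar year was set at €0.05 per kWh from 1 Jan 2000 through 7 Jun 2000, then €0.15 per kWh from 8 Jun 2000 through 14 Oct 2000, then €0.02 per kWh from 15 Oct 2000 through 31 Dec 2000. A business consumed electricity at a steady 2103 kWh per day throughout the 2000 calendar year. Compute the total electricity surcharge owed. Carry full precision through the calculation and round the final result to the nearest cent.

€60,692.58

1 Jan – 7 Jun 2000: 159 days × 2103 kWh/day = 334,377 kWh at €0.05/kWh → €16,718.85
8 Jun – 14 Oct 2000: 129 days × 2103 kWh/day = 271,287 kWh at €0.15/kWh → €40,693.05
15 Oct – 31 Dec 2000: 78 days × 2103 kWh/day = 164,034 kWh at €0.02/kWh → €3,280.68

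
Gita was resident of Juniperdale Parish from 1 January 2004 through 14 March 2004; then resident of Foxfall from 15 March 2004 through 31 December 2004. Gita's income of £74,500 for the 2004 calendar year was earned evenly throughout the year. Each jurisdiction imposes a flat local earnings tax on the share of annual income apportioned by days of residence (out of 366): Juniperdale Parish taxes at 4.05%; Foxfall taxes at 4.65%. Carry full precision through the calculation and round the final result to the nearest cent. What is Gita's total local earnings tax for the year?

£3,373.87

Juniperdale Parish, 1 January – 14 March 2004: 74 days → £74,500 × 4.05% × 74/366 = £610.0451
Foxfall, 15 March – 31 December 2004: 292 days → £74,500 × 4.65% × 292/366 = £2,763.8279
Total = £3,373.8730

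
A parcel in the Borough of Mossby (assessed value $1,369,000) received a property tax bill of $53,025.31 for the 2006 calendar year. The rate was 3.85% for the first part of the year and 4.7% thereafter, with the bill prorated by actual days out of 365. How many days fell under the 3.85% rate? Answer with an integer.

Let d = days at the first rate; then 365 − d days at the second rate.
$1,369,000 × [3.85%·d + 4.7%·(365−d)] / 365 = $53,025.31
Solving gives d = 355, so the new rate took effect on December 22, 2006.

355 days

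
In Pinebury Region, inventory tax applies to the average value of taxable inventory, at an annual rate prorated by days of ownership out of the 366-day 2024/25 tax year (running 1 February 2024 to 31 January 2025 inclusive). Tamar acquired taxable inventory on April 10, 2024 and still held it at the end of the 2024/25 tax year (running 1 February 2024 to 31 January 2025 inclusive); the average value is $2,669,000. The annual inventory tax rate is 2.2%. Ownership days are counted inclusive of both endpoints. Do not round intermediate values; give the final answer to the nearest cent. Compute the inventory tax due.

Days held (April 10, 2024 – January 31, 2025): 297 out of 366
Tax = $2,669,000 × 2.2% × 297/366 = $47,648.2131

$47,648.21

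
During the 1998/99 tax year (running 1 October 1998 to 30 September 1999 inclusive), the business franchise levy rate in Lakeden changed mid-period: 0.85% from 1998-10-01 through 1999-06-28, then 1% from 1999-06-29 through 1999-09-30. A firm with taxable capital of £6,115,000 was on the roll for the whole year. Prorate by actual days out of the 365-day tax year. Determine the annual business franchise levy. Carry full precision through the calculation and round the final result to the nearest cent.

1998-10-01 to 1999-06-28: 271 days at 0.85% → £6,115,000 × 0.85% × 271/365 = £38,591.5137
1999-06-29 to 1999-09-30: 94 days at 1% → £6,115,000 × 1% × 94/365 = £15,748.2192
Total = £54,339.7329

£54,339.73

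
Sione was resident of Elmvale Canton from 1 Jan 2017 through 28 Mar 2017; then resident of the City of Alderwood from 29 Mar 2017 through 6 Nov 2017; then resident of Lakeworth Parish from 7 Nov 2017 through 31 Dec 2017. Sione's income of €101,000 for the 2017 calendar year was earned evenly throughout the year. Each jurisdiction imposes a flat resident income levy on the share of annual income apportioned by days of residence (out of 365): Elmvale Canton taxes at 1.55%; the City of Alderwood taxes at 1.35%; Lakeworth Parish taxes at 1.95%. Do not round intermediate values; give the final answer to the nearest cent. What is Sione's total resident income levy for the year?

€1,502.96

Elmvale Canton, 1 Jan – 28 Mar 2017: 87 days → €101,000 × 1.55% × 87/365 = €373.1466
The City of Alderwood, 29 Mar – 6 Nov 2017: 223 days → €101,000 × 1.35% × 223/365 = €833.0425
Lakeworth Parish, 7 Nov – 31 Dec 2017: 55 days → €101,000 × 1.95% × 55/365 = €296.7740
Total = €1,502.9630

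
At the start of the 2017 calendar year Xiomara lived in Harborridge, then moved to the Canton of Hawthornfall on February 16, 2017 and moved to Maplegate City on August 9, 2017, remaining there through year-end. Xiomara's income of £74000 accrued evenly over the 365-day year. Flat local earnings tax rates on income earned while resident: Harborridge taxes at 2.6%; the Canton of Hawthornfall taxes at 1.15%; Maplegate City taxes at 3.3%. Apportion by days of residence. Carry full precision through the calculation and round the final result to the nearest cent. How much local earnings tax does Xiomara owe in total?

Harborridge, January 1 – February 15, 2017: 46 days → £74000 × 2.6% × 46/365 = £242.4767
The Canton of Hawthornfall, February 16 – August 8, 2017: 174 days → £74000 × 1.15% × 174/365 = £405.6822
Maplegate City, August 9 – December 31, 2017: 145 days → £74000 × 3.3% × 145/365 = £970.1096
Total = £1618.2685

£1618.27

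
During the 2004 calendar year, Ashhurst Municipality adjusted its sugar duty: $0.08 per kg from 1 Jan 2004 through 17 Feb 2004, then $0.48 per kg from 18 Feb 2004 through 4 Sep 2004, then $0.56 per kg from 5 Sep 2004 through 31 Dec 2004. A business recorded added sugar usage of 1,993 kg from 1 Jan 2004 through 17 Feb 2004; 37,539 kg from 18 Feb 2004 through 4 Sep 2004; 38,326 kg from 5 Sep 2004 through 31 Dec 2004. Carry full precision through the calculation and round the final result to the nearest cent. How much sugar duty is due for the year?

$39,640.72

1 Jan – 17 Feb 2004: 1,993 kg at $0.08/kg → $159.44
18 Feb – 4 Sep 2004: 37,539 kg at $0.48/kg → $18,018.72
5 Sep – 31 Dec 2004: 38,326 kg at $0.56/kg → $21,462.56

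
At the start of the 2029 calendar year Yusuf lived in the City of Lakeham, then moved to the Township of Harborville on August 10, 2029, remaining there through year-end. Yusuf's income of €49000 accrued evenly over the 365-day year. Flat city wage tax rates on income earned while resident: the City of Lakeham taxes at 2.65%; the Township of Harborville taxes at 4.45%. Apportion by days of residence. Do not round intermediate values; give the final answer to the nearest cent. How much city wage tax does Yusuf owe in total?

€1646.47

The City of Lakeham, January 1 – August 9, 2029: 221 days → €49000 × 2.65% × 221/365 = €786.2151
The Township of Harborville, August 10 – December 31, 2029: 144 days → €49000 × 4.45% × 144/365 = €860.2521
Total = €1646.4671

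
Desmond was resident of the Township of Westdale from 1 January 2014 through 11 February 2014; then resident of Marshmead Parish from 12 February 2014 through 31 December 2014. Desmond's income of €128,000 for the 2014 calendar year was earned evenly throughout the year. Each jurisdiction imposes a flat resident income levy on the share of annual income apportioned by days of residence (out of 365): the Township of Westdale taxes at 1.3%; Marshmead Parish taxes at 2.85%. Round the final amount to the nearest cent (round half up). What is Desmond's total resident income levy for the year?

€3,419.70

The Township of Westdale, 1 January – 11 February 2014: 42 days → €128,000 × 1.3% × 42/365 = €191.4740
Marshmead Parish, 12 February – 31 December 2014: 323 days → €128,000 × 2.85% × 323/365 = €3,228.2301
Total = €3,419.7041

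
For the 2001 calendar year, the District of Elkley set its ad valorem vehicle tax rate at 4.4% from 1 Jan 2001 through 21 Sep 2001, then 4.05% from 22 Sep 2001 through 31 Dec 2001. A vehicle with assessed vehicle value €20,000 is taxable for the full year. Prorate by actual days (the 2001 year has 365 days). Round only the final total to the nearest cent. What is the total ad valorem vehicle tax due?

€860.63

1 Jan – 21 Sep 2001: 264 days at 4.4% → €20,000 × 4.4% × 264/365 = €636.4932
22 Sep – 31 Dec 2001: 101 days at 4.05% → €20,000 × 4.05% × 101/365 = €224.1370
Total = €860.6301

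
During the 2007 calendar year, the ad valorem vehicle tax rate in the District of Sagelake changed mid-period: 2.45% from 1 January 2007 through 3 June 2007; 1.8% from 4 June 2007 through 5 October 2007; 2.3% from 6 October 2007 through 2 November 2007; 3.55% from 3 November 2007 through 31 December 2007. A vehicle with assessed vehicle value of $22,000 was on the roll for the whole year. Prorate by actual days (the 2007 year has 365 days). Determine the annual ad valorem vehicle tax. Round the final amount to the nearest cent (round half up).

1 January – 3 June 2007: 154 days at 2.45% → $22,000 × 2.45% × 154/365 = $227.4137
4 June – 5 October 2007: 124 days at 1.8% → $22,000 × 1.8% × 124/365 = $134.5315
6 October – 2 November 2007: 28 days at 2.3% → $22,000 × 2.3% × 28/365 = $38.8164
3 November – 31 December 2007: 59 days at 3.55% → $22,000 × 3.55% × 59/365 = $126.2438
Total = $527.0055

$527.01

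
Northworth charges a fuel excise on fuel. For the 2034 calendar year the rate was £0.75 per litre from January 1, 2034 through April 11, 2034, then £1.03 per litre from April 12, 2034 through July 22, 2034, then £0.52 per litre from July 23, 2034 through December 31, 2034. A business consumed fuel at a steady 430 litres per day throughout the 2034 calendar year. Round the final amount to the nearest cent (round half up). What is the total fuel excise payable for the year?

January 1 – April 11, 2034: 101 days × 430 litres/day = 43,430 litres at £0.75/litre → £32572.50
April 12 – July 22, 2034: 102 days × 430 litres/day = 43,860 litres at £1.03/litre → £45175.80
July 23 – December 31, 2034: 162 days × 430 litres/day = 69,660 litres at £0.52/litre → £36223.20

£113971.50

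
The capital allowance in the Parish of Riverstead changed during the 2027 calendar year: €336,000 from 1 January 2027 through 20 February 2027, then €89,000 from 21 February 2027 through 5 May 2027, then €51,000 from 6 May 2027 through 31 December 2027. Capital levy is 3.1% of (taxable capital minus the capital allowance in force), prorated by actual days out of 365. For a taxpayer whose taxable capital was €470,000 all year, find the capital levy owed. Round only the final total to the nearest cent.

€11,515.69

1 January – 20 February 2027: 51 days, exemption €336,000 → (€470,000 − €336,000) × 3.1% × 51/365 = €580.4219
21 February – 5 May 2027: 74 days, exemption €89,000 → (€470,000 − €89,000) × 3.1% × 74/365 = €2,394.5589
6 May – 31 December 2027: 240 days, exemption €51,000 → (€470,000 − €51,000) × 3.1% × 240/365 = €8,540.7123
Total = €11,515.6932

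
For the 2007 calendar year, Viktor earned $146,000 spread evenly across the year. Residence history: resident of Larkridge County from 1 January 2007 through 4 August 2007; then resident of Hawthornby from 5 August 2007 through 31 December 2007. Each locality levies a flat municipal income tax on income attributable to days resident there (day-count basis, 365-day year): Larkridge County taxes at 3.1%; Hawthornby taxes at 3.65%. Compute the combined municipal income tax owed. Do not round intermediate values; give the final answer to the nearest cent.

$4,853.80

Larkridge County, 1 January – 4 August 2007: 216 days → $146,000 × 3.1% × 216/365 = $2,678.4000
Hawthornby, 5 August – 31 December 2007: 149 days → $146,000 × 3.65% × 149/365 = $2,175.4000
Total = $4,853.8000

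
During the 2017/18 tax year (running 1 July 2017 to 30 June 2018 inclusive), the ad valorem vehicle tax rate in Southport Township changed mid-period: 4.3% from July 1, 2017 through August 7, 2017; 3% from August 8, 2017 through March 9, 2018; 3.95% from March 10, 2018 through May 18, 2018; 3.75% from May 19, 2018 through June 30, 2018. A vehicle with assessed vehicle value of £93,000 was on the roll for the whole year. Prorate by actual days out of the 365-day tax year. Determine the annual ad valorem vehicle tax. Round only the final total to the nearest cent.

£3,167.48

July 1 – August 7, 2017: 38 days at 4.3% → £93,000 × 4.3% × 38/365 = £416.3342
August 8, 2017 – March 9, 2018: 214 days at 3% → £93,000 × 3% × 214/365 = £1,635.7808
March 10 – May 18, 2018: 70 days at 3.95% → £93,000 × 3.95% × 70/365 = £704.5068
May 19 – June 30, 2018: 43 days at 3.75% → £93,000 × 3.75% × 43/365 = £410.8562
Total = £3,167.4781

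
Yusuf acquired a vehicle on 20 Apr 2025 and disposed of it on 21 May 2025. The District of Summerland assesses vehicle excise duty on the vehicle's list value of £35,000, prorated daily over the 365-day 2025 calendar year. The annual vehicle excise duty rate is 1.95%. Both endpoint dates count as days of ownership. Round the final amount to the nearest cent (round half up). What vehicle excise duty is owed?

£59.84

Days held (20 Apr – 21 May 2025): 32 out of 365
Tax = £35,000 × 1.95% × 32/365 = £59.8356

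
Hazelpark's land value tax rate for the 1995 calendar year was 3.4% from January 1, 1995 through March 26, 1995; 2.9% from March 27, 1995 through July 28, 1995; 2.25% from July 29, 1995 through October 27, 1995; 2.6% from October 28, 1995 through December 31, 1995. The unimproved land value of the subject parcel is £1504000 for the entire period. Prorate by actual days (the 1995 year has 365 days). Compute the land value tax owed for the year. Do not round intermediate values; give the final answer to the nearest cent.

January 1 – March 26, 1995: 85 days at 3.4% → £1504000 × 3.4% × 85/365 = £11908.3836
March 27 – July 28, 1995: 124 days at 2.9% → £1504000 × 2.9% × 124/365 = £14817.4904
July 29 – October 27, 1995: 91 days at 2.25% → £1504000 × 2.25% × 91/365 = £8436.8219
October 28 – December 31, 1995: 65 days at 2.6% → £1504000 × 2.6% × 65/365 = £6963.7260
Total = £42126.4219

£42126.42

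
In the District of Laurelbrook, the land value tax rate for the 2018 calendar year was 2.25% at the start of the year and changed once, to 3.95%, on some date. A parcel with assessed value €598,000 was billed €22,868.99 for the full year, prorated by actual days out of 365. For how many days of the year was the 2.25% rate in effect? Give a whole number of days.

27 days

Let d = days at the first rate; then 365 − d days at the second rate.
€598,000 × [2.25%·d + 3.95%·(365−d)] / 365 = €22,868.99
Solving gives d = 27, so the new rate took effect on January 28, 2018.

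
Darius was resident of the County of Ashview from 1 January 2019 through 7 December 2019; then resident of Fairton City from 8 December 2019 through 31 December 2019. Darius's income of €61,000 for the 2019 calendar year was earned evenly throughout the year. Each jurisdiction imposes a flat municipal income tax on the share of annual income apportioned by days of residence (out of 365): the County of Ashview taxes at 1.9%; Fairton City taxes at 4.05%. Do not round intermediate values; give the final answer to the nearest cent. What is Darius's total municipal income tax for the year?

€1,245.24

The County of Ashview, 1 January – 7 December 2019: 341 days → €61,000 × 1.9% × 341/365 = €1,082.7918
Fairton City, 8 December – 31 December 2019: 24 days → €61,000 × 4.05% × 24/365 = €162.4438
Total = €1,245.2356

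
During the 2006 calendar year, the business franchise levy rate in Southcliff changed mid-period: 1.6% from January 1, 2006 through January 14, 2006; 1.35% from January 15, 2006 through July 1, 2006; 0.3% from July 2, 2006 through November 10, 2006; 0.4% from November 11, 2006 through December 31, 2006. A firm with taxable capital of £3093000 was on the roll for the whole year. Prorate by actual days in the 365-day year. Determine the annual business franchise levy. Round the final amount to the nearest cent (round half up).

£26201.52

January 1 – January 14, 2006: 14 days at 1.6% → £3093000 × 1.6% × 14/365 = £1898.1699
January 15 – July 1, 2006: 168 days at 1.35% → £3093000 × 1.35% × 168/365 = £19218.9699
July 2 – November 10, 2006: 132 days at 0.3% → £3093000 × 0.3% × 132/365 = £3355.6932
November 11 – December 31, 2006: 51 days at 0.4% → £3093000 × 0.4% × 51/365 = £1728.6904
Total = £26201.5233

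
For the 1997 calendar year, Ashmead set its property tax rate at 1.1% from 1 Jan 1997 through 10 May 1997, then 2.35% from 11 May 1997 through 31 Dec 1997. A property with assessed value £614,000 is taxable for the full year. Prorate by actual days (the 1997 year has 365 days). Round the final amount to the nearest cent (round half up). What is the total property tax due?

£11,695.44

1 Jan – 10 May 1997: 130 days at 1.1% → £614,000 × 1.1% × 130/365 = £2,405.5342
11 May – 31 Dec 1997: 235 days at 2.35% → £614,000 × 2.35% × 235/365 = £9,289.9041
Total = £11,695.4384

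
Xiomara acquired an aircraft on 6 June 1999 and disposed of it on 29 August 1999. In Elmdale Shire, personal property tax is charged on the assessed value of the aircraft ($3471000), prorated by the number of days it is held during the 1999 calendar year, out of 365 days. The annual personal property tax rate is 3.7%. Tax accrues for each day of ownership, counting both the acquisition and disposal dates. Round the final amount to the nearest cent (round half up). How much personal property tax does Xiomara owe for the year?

$29907.66

Days held (6 June – 29 August 1999): 85 out of 365
Tax = $3471000 × 3.7% × 85/365 = $29907.6575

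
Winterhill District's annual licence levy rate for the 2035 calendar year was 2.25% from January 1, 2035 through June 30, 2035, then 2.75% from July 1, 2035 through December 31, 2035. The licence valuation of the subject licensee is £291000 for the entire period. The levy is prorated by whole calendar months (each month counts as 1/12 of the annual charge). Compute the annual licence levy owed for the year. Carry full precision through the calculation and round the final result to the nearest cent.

January 1 – June 30, 2035: 6 months at 2.25% → £291000 × 2.25% × 6/12 = £3273.7500
July 1 – December 31, 2035: 6 months at 2.75% → £291000 × 2.75% × 6/12 = £4001.2500
Total = £7275.0000

£7275.00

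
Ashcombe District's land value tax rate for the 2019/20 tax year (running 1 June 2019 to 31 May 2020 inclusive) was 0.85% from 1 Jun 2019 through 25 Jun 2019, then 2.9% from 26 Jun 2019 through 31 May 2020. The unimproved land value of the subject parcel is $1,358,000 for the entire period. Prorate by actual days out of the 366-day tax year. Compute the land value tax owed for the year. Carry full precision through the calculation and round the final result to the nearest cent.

1 Jun – 25 Jun 2019: 25 days at 0.85% → $1,358,000 × 0.85% × 25/366 = $788.4563
26 Jun 2019 – 31 May 2020: 341 days at 2.9% → $1,358,000 × 2.9% × 341/366 = $36,691.9727
Total = $37,480.4290

$37,480.43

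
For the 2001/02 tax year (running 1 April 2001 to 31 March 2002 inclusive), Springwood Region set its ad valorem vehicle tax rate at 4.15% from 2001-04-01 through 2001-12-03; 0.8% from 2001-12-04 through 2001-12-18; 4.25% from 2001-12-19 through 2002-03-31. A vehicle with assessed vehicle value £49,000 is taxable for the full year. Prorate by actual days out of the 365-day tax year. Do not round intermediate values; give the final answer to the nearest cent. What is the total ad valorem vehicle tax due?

£1,979.87

2001-04-01 to 2001-12-03: 247 days at 4.15% → £49,000 × 4.15% × 247/365 = £1,376.0945
2001-12-04 to 2001-12-18: 15 days at 0.8% → £49,000 × 0.8% × 15/365 = £16.1096
2001-12-19 to 2002-03-31: 103 days at 4.25% → £49,000 × 4.25% × 103/365 = £587.6644
Total = £1,979.8685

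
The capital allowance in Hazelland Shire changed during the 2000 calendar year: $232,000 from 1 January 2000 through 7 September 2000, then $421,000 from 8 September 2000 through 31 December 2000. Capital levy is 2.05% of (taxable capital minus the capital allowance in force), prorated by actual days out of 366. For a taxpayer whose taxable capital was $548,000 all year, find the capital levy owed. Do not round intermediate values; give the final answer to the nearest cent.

1 January – 7 September 2000: 251 days, exemption $232,000 → ($548,000 − $232,000) × 2.05% × 251/366 = $4,442.5628
8 September – 31 December 2000: 115 days, exemption $421,000 → ($548,000 − $421,000) × 2.05% × 115/366 = $818.0396
Total = $5,260.6025

$5,260.60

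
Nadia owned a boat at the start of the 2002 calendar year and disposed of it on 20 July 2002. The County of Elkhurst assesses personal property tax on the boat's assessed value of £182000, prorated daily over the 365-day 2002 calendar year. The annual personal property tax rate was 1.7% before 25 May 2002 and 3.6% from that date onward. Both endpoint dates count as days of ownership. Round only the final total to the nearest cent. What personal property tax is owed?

1 January – 24 May 2002: 144 days at 1.7% → £182000 × 1.7% × 144/365 = £1220.6466
25 May – 20 July 2002: 57 days at 3.6% → £182000 × 3.6% × 57/365 = £1023.1890
Total = £2243.8356

£2243.84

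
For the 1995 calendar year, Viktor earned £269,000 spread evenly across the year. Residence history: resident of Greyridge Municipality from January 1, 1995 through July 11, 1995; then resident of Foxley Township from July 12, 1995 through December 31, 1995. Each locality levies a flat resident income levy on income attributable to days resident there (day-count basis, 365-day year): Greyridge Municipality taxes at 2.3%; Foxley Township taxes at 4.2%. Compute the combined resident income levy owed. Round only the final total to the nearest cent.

£8,609.47

Greyridge Municipality, January 1 – July 11, 1995: 192 days → £269,000 × 2.3% × 192/365 = £3,254.5315
Foxley Township, July 12 – December 31, 1995: 173 days → £269,000 × 4.2% × 173/365 = £5,354.9425
Total = £8,609.4740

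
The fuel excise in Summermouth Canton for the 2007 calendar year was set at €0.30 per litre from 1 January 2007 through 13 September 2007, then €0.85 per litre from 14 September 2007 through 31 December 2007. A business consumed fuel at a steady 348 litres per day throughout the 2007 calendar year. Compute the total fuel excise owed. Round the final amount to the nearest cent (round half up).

€58,968.60

1 January – 13 September 2007: 256 days × 348 litres/day = 89,088 litres at €0.30/litre → €26,726.40
14 September – 31 December 2007: 109 days × 348 litres/day = 37,932 litres at €0.85/litre → €32,242.20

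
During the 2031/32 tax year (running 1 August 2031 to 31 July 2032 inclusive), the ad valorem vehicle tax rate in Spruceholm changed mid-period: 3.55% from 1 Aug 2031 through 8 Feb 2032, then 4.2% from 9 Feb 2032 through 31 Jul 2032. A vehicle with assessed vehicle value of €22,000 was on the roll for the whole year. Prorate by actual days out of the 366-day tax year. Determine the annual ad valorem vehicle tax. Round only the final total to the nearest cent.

1 Aug 2031 – 8 Feb 2032: 192 days at 3.55% → €22,000 × 3.55% × 192/366 = €409.7049
9 Feb – 31 Jul 2032: 174 days at 4.2% → €22,000 × 4.2% × 174/366 = €439.2787
Total = €848.9836

€848.98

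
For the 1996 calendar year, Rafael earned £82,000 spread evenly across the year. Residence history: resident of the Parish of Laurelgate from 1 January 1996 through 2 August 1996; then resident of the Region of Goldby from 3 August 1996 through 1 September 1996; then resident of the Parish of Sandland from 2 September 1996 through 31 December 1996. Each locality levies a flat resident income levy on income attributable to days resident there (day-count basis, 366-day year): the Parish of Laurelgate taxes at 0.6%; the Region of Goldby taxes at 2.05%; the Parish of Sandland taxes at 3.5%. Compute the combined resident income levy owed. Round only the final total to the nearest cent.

The Parish of Laurelgate, 1 January – 2 August 1996: 215 days → £82,000 × 0.6% × 215/366 = £289.0164
The Region of Goldby, 3 August – 1 September 1996: 30 days → £82,000 × 2.05% × 30/366 = £137.7869
The Parish of Sandland, 2 September – 31 December 1996: 121 days → £82,000 × 3.5% × 121/366 = £948.8251
Total = £1,375.6284

£1,375.63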